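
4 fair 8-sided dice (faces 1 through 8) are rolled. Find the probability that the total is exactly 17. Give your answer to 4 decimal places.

There are 8^4 = 4096 equally likely outcomes.
The number of ordered 4-tuples from {1,…,8} summing to 17 is 336.
P(sum = 17) = 336/4096 = 21/256 ≈ 0.0820.

0.0820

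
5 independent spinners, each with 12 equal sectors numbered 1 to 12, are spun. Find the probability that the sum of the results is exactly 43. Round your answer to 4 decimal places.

0.0215

There are 12^5 = 248832 equally likely outcomes.
The number of ordered 5-tuples from {1,…,12} summing to 43 is 5355.
P(sum = 43) = 5355/248832 = 595/27648 ≈ 0.0215.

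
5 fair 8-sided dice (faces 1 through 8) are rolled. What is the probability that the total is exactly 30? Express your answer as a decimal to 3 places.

There are 8^5 = 32768 equally likely outcomes.
The number of ordered 5-tuples from {1,…,8} summing to 30 is 926.
P(sum = 30) = 926/32768 = 463/16384 ≈ 0.028.

0.028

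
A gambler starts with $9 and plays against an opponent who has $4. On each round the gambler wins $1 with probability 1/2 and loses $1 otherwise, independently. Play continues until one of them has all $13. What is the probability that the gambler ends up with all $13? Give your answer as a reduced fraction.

9/13

With a fair step, P(i) = ½P(i−1) + ½P(i+1) with P(0)=0, P(13)=1 has the linear solution P(i) = i/13.
P(9) = 9/13.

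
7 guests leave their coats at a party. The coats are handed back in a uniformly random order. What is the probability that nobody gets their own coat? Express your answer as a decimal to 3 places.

This is the derangement probability: permutations of 7 with no fixed point.
D(7) = 7! · (1 − 1/1! + 1/2! − ··· + (−1)^7/7!) = 1854.
P = 1854/5040 = 103/280 ≈ 0.368.

0.368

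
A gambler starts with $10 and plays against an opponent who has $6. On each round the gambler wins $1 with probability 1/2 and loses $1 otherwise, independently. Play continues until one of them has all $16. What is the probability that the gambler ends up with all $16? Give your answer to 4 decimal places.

With a fair step, P(i) = ½P(i−1) + ½P(i+1) with P(0)=0, P(16)=1 has the linear solution P(i) = i/16.
P(10) = 10/16 = 5/8 ≈ 0.6250.

0.6250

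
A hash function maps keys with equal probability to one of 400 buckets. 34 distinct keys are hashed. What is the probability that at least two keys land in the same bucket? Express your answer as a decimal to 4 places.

It's easier to compute the probability that all 34 are distinct.
P(all distinct) = 400/400 · 399/400 · ··· · 367/400 ≈ 0.2361.
So the probability of at least one match is 1 − 0.2361 = 0.7639.

0.7639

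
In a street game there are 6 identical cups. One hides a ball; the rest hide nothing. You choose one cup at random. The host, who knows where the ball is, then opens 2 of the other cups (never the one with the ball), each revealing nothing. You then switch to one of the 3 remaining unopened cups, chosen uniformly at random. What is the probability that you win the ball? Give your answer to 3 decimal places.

Your original cup holds the ball with probability 1/6, so the other 5 collectively hold it with probability 5/6.
The host can always find 2 empty cups to open, so the reveals don't change that 5/6; it is now spread over the 3 remaining unopened cups.
P(win by switching) = (5/6) · (1/3) = 5/18 ≈ 0.278.

0.278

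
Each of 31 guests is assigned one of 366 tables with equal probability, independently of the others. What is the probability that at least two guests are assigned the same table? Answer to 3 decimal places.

0.729

It's easier to compute the probability that all 31 are distinct.
P(all distinct) = 366/366 · 365/366 · ··· · 336/366 ≈ 0.271.
So the probability of at least one match is 1 − 0.271 = 0.729.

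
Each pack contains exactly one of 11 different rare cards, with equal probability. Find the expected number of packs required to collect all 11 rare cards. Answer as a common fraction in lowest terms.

After i distinct types are collected, each trial gives a new one with probability (11−i)/11, so the expected wait for the next new type is 11/(11−i).
E = 11/11 + 11/10 + 11/9 + 11/8 + 11/7 + 11/6 + 11/5 + 11/4 + 11/3 + 11/2 + 11/1 = 83711/2520.

83711/2520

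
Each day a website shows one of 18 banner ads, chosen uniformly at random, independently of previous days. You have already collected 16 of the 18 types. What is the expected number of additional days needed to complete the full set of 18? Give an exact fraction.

Starting from 16 distinct types, each trial gives a new one with probability (18−i)/18 when i types are held, so the wait for the next new type is 18/(18−i).
E = 18/2 + 18/1 = 27.

27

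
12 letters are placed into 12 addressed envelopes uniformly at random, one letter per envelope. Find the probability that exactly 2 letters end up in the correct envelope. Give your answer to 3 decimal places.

0.184

Choose which 2 of the 12 are fixed: C(12,2) = 66 ways.
The remaining 10 must have no fixed point: D(10) = 1334961.
P = 66·1334961/479001600 = 16481/89600 ≈ 0.184.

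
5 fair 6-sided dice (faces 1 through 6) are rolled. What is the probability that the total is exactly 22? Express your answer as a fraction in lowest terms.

There are 6^5 = 7776 equally likely outcomes.
The number of ordered 5-tuples from {1,…,6} summing to 22 is 420.
P(sum = 22) = 420/7776 = 35/648.

35/648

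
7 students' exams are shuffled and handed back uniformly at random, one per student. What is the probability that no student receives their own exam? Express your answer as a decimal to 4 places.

This is the derangement probability: permutations of 7 with no fixed point.
D(7) = 7! · (1 − 1/1! + 1/2! − ··· + (−1)^7/7!) = 1854.
P = 1854/5040 = 103/280 ≈ 0.3679.

0.3679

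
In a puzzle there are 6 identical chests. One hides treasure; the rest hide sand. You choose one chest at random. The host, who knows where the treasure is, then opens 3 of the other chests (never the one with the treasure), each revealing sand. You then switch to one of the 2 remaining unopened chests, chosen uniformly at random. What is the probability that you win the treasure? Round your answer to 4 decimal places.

0.4167

Your original chest holds the treasure with probability 1/6, so the other 5 collectively hold it with probability 5/6.
The host can always find 3 empty chests to open, so the reveals don't change that 5/6; it is now spread over the 2 remaining unopened chests.
P(win by switching) = (5/6) · (1/2) = 5/12 ≈ 0.4167.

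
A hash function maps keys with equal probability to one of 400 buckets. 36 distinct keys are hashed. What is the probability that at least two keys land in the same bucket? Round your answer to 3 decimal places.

It's easier to compute the probability that all 36 are distinct.
P(all distinct) = 400/400 · 399/400 · ··· · 365/400 ≈ 0.197.
So the probability of at least one match is 1 − 0.197 = 0.803.

0.803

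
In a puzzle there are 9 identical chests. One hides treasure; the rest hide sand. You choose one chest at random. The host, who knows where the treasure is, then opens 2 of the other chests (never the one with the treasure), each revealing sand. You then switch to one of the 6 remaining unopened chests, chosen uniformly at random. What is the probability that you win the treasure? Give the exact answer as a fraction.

4/27

Your original chest holds the treasure with probability 1/9, so the other 8 collectively hold it with probability 8/9.
The host can always find 2 empty chests to open, so the reveals don't change that 8/9; it is now spread over the 6 remaining unopened chests.
P(win by switching) = (8/9) · (1/6) = 4/27.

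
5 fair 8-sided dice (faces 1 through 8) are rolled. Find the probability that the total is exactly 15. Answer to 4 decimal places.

There are 8^5 = 32768 equally likely outcomes.
The number of ordered 5-tuples from {1,…,8} summing to 15 is 926.
P(sum = 15) = 926/32768 = 463/16384 ≈ 0.0283.

0.0283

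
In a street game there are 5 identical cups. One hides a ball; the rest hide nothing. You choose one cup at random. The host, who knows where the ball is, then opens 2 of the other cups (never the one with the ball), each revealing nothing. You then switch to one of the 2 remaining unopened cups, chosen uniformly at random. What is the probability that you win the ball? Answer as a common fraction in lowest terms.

Your original cup holds the ball with probability 1/5, so the other 4 collectively hold it with probability 4/5.
The host can always find 2 empty cups to open, so the reveals don't change that 4/5; it is now spread over the 2 remaining unopened cups.
P(win by switching) = (4/5) · (1/2) = 2/5.

2/5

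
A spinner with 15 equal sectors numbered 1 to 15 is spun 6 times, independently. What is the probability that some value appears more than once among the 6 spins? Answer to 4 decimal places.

P(all 6 different) = 15/15 · 14/15 · ··· · 10/15 ≈ 0.3164.
P(at least two equal) = 1 − 0.3164 = 0.6836.

0.6836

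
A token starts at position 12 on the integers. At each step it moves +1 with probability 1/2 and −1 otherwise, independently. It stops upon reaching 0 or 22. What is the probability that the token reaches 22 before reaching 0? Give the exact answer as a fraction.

With a fair step, P(i) = ½P(i−1) + ½P(i+1) with P(0)=0, P(22)=1 has the linear solution P(i) = i/22.
P(12) = 12/22 = 6/11.

6/11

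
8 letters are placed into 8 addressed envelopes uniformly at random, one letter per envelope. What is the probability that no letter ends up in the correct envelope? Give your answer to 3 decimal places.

0.368

This is the derangement probability: permutations of 8 with no fixed point.
D(8) = 8! · (1 − 1/1! + 1/2! − ··· + (−1)^8/8!) = 14833.
P = 14833/40320 = 2119/5760 ≈ 0.368.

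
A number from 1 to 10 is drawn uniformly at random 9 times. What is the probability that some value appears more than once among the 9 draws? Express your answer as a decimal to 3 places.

P(all 9 different) = 10/10 · 9/10 · ··· · 2/10 ≈ 0.004.
P(at least two equal) = 1 − 0.004 = 0.996.

0.996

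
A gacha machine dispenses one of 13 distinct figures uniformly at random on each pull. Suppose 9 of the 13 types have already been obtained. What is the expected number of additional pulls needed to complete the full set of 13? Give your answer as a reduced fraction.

325/12

Starting from 9 distinct types, each trial gives a new one with probability (13−i)/13 when i types are held, so the wait for the next new type is 13/(13−i).
E = 13/4 + 13/3 + 13/2 + 13/1 = 325/12.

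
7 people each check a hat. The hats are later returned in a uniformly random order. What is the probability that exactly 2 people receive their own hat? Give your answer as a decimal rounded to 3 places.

0.183

Choose which 2 of the 7 are fixed: C(7,2) = 21 ways.
The remaining 5 must have no fixed point: D(5) = 44.
P = 21·44/5040 = 11/60 ≈ 0.183.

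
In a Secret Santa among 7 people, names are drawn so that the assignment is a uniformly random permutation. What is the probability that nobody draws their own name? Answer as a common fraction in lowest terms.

103/280

This is the derangement probability: permutations of 7 with no fixed point.
D(7) = 7! · (1 − 1/1! + 1/2! − ··· + (−1)^7/7!) = 1854.
P = 1854/5040 = 103/280.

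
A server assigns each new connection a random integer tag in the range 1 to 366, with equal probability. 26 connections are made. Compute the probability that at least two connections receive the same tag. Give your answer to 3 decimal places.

It's easier to compute the probability that all 26 are distinct.
P(all distinct) = 366/366 · 365/366 · ··· · 341/366 ≈ 0.403.
So the probability of at least one match is 1 − 0.403 = 0.597.

0.597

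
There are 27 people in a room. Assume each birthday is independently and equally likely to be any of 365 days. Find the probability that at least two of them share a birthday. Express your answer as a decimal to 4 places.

0.6269

It's easier to compute the probability that all 27 are distinct.
P(all distinct) = 365/365 · 364/365 · ··· · 339/365 ≈ 0.3731.
So the probability of at least one match is 1 − 0.3731 = 0.6269.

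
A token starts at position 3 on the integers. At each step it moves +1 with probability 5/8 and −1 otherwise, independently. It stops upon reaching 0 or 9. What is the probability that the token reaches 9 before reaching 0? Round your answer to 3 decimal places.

0.792

Let r = q/p = (3/8)/(5/8) = 3/5. The recurrence P(i) = p·P(i+1) + q·P(i−1) with P(0)=0, P(9)=1 gives P(i) = (1 − r^i)/(1 − r^9).
P(3) = (1 − (3/5)^3) / (1 − (3/5)^9) = 15625/19729 ≈ 0.792.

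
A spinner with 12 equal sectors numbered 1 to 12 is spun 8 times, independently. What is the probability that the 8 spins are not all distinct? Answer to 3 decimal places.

0.954

P(all 8 different) = 12/12 · 11/12 · ··· · 5/12 ≈ 0.046.
P(at least two equal) = 1 − 0.046 = 0.954.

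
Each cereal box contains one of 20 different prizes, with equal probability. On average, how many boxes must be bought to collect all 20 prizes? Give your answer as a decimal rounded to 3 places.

71.955

After i distinct types are collected, each trial gives a new one with probability (20−i)/20, so the expected wait for the next new type is 20/(20−i).
E = 20/20 + 20/19 + 20/18 + 20/17 + 20/16 + 20/15 + 20/14 + 20/13 + 20/12 + 20/11 + 20/10 + 20/9 + 20/8 + 20/7 + 20/6 + 20/5 + 20/4 + 20/3 + 20/2 + 20/1 = 279175675/3879876 ≈ 71.955.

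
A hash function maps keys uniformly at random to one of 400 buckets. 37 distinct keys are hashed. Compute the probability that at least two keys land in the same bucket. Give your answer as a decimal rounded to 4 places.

It's easier to compute the probability that all 37 are distinct.
P(all distinct) = 400/400 · 399/400 · ··· · 364/400 ≈ 0.1794.
So the probability of at least one match is 1 − 0.1794 = 0.8206.

0.8206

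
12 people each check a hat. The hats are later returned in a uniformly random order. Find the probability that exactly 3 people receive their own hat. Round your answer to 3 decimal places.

Choose which 3 of the 12 are fixed: C(12,3) = 220 ways.
The remaining 9 must have no fixed point: D(9) = 133496.
P = 220·133496/479001600 = 16687/272160 ≈ 0.061.

0.061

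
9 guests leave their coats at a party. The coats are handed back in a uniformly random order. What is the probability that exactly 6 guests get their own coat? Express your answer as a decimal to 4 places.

0.0005

Choose which 6 of the 9 are fixed: C(9,6) = 84 ways.
The remaining 3 must have no fixed point: D(3) = 2.
P = 84·2/362880 = 1/2160 ≈ 0.0005.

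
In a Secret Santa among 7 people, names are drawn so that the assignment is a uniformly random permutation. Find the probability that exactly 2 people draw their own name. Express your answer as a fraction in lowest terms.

Choose which 2 of the 7 are fixed: C(7,2) = 21 ways.
The remaining 5 must have no fixed point: D(5) = 44.
P = 21·44/5040 = 11/60.

11/60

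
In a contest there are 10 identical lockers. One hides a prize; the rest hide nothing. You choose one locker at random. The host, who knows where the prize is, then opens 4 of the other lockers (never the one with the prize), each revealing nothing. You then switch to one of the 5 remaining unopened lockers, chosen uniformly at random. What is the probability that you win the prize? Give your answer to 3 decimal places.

0.180

Your original locker holds the prize with probability 1/10, so the other 9 collectively hold it with probability 9/10.
The host can always find 4 empty lockers to open, so the reveals don't change that 9/10; it is now spread over the 5 remaining unopened lockers.
P(win by switching) = (9/10) · (1/5) = 9/50 ≈ 0.180.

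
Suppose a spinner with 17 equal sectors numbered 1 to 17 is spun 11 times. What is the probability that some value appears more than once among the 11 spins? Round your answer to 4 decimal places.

0.9856

P(all 11 different) = 17/17 · 16/17 · ··· · 7/17 ≈ 0.0144.
P(at least two equal) = 1 − 0.0144 = 0.9856.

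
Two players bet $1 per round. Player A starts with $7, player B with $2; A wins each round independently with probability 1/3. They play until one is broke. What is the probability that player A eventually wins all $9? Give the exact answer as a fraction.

Let r = q/p = (2/3)/(1/3) = 2. The recurrence P(i) = p·P(i+1) + q·P(i−1) with P(0)=0, P(9)=1 gives P(i) = (1 − r^i)/(1 − r^9).
P(7) = (1 − (2)^7) / (1 − (2)^9) = 127/511.

127/511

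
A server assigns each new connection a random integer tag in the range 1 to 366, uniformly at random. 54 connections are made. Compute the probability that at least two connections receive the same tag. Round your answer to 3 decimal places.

0.984

It's easier to compute the probability that all 54 are distinct.
P(all distinct) = 366/366 · 365/366 · ··· · 313/366 ≈ 0.016.
So the probability of at least one match is 1 − 0.016 = 0.984.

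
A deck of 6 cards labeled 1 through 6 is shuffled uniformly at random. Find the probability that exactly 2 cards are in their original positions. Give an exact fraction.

Choose which 2 of the 6 are fixed: C(6,2) = 15 ways.
The remaining 4 must have no fixed point: D(4) = 9.
P = 15·9/720 = 3/16.

3/16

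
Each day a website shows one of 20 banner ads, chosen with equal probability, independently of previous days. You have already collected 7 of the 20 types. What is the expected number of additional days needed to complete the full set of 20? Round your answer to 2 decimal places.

Starting from 7 distinct types, each trial gives a new one with probability (20−i)/20 when i types are held, so the wait for the next new type is 20/(20−i).
E = 20/13 + 20/12 + 20/11 + 20/10 + 20/9 + 20/8 + 20/7 + 20/6 + 20/5 + 20/4 + 20/3 + 20/2 + 20/1 = 1145993/18018 ≈ 63.60.

63.60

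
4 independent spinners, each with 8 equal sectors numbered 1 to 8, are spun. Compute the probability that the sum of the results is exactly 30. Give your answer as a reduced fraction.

There are 8^4 = 4096 equally likely outcomes.
The number of ordered 4-tuples from {1,…,8} summing to 30 is 10.
P(sum = 30) = 10/4096 = 5/2048.

5/2048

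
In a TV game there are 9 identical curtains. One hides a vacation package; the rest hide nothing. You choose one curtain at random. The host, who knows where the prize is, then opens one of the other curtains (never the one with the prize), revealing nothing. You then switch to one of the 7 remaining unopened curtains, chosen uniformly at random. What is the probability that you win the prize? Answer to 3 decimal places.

Your original curtain holds the prize with probability 1/9, so the other 8 collectively hold it with probability 8/9.
The host can always find an empty curtain to open, so this doesn't change that 8/9; it is now spread over the 7 remaining unopened curtains.
P(win by switching) = (8/9) · (1/7) = 8/63 ≈ 0.127.

0.127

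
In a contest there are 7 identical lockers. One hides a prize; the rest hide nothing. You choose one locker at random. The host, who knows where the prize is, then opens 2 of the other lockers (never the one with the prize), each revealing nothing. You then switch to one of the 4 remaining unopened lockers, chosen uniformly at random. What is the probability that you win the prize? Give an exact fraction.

Your original locker holds the prize with probability 1/7, so the other 6 collectively hold it with probability 6/7.
The host can always find 2 empty lockers to open, so the reveals don't change that 6/7; it is now spread over the 4 remaining unopened lockers.
P(win by switching) = (6/7) · (1/4) = 3/14.

3/14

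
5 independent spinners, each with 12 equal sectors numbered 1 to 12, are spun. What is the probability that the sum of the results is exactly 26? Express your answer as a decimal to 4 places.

0.0365

There are 12^5 = 248832 equally likely outcomes.
The number of ordered 5-tuples from {1,…,12} summing to 26 is 9075.
P(sum = 26) = 9075/248832 = 3025/82944 ≈ 0.0365.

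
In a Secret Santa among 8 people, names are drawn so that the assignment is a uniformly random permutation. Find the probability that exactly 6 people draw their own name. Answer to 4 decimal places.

0.0007

Choose which 6 of the 8 are fixed: C(8,6) = 28 ways.
The remaining 2 must have no fixed point: D(2) = 1.
P = 28·1/40320 = 1/1440 ≈ 0.0007.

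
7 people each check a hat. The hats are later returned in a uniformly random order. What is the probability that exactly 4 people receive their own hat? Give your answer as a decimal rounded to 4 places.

0.0139

Choose which 4 of the 7 are fixed: C(7,4) = 35 ways.
The remaining 3 must have no fixed point: D(3) = 2.
P = 35·2/5040 = 1/72 ≈ 0.0139.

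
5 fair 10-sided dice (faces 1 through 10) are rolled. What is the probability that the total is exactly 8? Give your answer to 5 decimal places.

There are 10^5 = 100000 equally likely outcomes.
The number of ordered 5-tuples from {1,…,10} summing to 8 is 35.
P(sum = 8) = 35/100000 = 7/20000 ≈ 0.00035.

0.00035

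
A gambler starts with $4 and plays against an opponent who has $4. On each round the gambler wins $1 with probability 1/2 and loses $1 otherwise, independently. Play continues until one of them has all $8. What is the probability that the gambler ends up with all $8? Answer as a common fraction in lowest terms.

With a fair step, P(i) = ½P(i−1) + ½P(i+1) with P(0)=0, P(8)=1 has the linear solution P(i) = i/8.
P(4) = 4/8 = 1/2.

1/2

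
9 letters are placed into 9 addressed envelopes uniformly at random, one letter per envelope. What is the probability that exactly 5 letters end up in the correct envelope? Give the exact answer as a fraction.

Choose which 5 of the 9 are fixed: C(9,5) = 126 ways.
The remaining 4 must have no fixed point: D(4) = 9.
P = 126·9/362880 = 1/320.

1/320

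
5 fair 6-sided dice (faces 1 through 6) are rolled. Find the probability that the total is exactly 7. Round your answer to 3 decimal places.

0.002

There are 6^5 = 7776 equally likely outcomes.
The number of ordered 5-tuples from {1,…,6} summing to 7 is 15.
P(sum = 7) = 15/7776 = 5/2592 ≈ 0.002.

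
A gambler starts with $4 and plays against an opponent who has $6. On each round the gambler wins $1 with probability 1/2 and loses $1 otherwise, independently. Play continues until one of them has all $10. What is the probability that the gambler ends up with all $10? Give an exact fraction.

2/5

With a fair step, P(i) = ½P(i−1) + ½P(i+1) with P(0)=0, P(10)=1 has the linear solution P(i) = i/10.
P(4) = 4/10 = 2/5.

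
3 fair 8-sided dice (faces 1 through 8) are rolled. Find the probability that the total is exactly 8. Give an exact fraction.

There are 8^3 = 512 equally likely outcomes.
The number of ordered 3-tuples from {1,…,8} summing to 8 is 21.
P(sum = 8) = 21/512.

21/512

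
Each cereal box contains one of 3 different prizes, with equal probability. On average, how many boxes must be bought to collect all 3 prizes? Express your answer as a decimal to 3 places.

5.500

After i distinct types are collected, each trial gives a new one with probability (3−i)/3, so the expected wait for the next new type is 3/(3−i).
E = 3/3 + 3/2 + 3/1 = 11/2 ≈ 5.500.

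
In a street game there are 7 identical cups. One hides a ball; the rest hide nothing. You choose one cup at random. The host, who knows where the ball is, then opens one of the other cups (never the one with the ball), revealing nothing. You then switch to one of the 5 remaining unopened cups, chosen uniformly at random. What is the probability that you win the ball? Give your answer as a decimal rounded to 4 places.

0.1714

Your original cup holds the ball with probability 1/7, so the other 6 collectively hold it with probability 6/7.
The host can always find an empty cup to open, so this doesn't change that 6/7; it is now spread over the 5 remaining unopened cups.
P(win by switching) = (6/7) · (1/5) = 6/35 ≈ 0.1714.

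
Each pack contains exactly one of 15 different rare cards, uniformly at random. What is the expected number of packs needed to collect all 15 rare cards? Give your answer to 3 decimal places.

After i distinct types are collected, each trial gives a new one with probability (15−i)/15, so the expected wait for the next new type is 15/(15−i).
E = 15/15 + 15/14 + 15/13 + 15/12 + 15/11 + 15/10 + 15/9 + 15/8 + 15/7 + 15/6 + 15/5 + 15/4 + 15/3 + 15/2 + 15/1 = 1195757/24024 ≈ 49.773.

49.773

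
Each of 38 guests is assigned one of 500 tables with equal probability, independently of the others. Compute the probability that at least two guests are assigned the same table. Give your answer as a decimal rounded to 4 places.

It's easier to compute the probability that all 38 are distinct.
P(all distinct) = 500/500 · 499/500 · ··· · 463/500 ≈ 0.2363.
So the probability of at least one match is 1 − 0.2363 = 0.7637.

0.7637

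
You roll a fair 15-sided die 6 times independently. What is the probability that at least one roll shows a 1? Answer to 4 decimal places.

0.3390

P(no roll shows a 1) = (14/15)^6 ≈ 0.6610.
P(at least one) = 1 − 0.6610 = 0.3390.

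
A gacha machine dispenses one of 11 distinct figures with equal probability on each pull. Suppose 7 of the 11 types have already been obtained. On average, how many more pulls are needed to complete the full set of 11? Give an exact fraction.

275/12

Starting from 7 distinct types, each trial gives a new one with probability (11−i)/11 when i types are held, so the wait for the next new type is 11/(11−i).
E = 11/4 + 11/3 + 11/2 + 11/1 = 275/12.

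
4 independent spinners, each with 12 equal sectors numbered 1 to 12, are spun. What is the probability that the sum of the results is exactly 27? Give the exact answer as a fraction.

143/2592

There are 12^4 = 20736 equally likely outcomes.
The number of ordered 4-tuples from {1,…,12} summing to 27 is 1144.
P(sum = 27) = 1144/20736 = 143/2592.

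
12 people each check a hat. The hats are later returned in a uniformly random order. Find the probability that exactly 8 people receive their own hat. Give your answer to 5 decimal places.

0.00001

Choose which 8 of the 12 are fixed: C(12,8) = 495 ways.
The remaining 4 must have no fixed point: D(4) = 9.
P = 495·9/479001600 = 1/107520 ≈ 0.00001.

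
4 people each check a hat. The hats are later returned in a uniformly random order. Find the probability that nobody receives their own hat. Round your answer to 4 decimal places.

0.3750

This is the derangement probability: permutations of 4 with no fixed point.
D(4) = 4! · (1 − 1/1! + 1/2! − ··· + (−1)^4/4!) = 9.
P = 9/24 = 3/8 ≈ 0.3750.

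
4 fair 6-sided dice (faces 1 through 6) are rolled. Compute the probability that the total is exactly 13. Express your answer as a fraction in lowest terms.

35/324

There are 6^4 = 1296 equally likely outcomes.
The number of ordered 4-tuples from {1,…,6} summing to 13 is 140.
P(sum = 13) = 140/1296 = 35/324.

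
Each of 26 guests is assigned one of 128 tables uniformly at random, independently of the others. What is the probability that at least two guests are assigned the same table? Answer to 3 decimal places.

It's easier to compute the probability that all 26 are distinct.
P(all distinct) = 128/128 · 127/128 · ··· · 103/128 ≈ 0.065.
So the probability of at least one match is 1 − 0.065 = 0.935.

0.935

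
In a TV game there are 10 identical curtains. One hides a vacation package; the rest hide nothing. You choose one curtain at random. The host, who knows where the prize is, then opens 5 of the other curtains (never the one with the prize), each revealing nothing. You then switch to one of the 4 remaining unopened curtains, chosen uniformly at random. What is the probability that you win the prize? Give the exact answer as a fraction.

Your original curtain holds the prize with probability 1/10, so the other 9 collectively hold it with probability 9/10.
The host can always find 5 empty curtains to open, so the reveals don't change that 9/10; it is now spread over the 4 remaining unopened curtains.
P(win by switching) = (9/10) · (1/4) = 9/40.

9/40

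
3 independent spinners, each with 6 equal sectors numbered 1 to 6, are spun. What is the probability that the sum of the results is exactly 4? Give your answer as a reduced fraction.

1/72

There are 6^3 = 216 equally likely outcomes.
The number of ordered 3-tuples from {1,…,6} summing to 4 is 3.
P(sum = 4) = 3/216 = 1/72.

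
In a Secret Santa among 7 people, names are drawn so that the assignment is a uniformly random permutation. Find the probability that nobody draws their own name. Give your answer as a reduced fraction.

103/280

This is the derangement probability: permutations of 7 with no fixed point.
D(7) = 7! · (1 − 1/1! + 1/2! − ··· + (−1)^7/7!) = 1854.
P = 1854/5040 = 103/280.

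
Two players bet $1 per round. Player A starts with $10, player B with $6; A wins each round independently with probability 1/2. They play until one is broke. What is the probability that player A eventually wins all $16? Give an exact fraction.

5/8

With a fair step, P(i) = ½P(i−1) + ½P(i+1) with P(0)=0, P(16)=1 has the linear solution P(i) = i/16.
P(10) = 10/16 = 5/8.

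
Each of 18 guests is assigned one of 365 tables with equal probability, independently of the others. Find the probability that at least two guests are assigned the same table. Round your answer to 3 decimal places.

0.347

It's easier to compute the probability that all 18 are distinct.
P(all distinct) = 365/365 · 364/365 · ··· · 348/365 ≈ 0.653.
So the probability of at least one match is 1 − 0.653 = 0.347.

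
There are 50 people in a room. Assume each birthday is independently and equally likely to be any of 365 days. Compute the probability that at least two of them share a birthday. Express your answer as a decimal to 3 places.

It's easier to compute the probability that all 50 are distinct.
P(all distinct) = 365/365 · 364/365 · ··· · 316/365 ≈ 0.030.
So the probability of at least one match is 1 − 0.030 = 0.970.

0.970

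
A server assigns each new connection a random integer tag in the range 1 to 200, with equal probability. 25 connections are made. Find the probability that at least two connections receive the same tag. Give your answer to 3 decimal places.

It's easier to compute the probability that all 25 are distinct.
P(all distinct) = 200/200 · 199/200 · ··· · 176/200 ≈ 0.209.
So the probability of at least one match is 1 − 0.209 = 0.791.

0.791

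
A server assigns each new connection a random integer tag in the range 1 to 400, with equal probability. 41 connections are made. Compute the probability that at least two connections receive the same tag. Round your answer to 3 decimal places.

It's easier to compute the probability that all 41 are distinct.
P(all distinct) = 400/400 · 399/400 · ··· · 360/400 ≈ 0.120.
So the probability of at least one match is 1 − 0.120 = 0.880.

0.880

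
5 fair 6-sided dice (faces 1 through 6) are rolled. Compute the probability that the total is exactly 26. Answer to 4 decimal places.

0.0090

There are 6^5 = 7776 equally likely outcomes.
The number of ordered 5-tuples from {1,…,6} summing to 26 is 70.
P(sum = 26) = 70/7776 = 35/3888 ≈ 0.0090.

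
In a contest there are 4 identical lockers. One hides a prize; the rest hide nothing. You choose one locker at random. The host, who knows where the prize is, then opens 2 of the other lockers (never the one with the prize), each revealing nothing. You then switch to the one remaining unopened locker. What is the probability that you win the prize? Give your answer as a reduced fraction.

Your original locker holds the prize with probability 1/4, so the other 3 collectively hold it with probability 3/4.
The host can always find 2 empty lockers to open, so the reveals don't change that 3/4; it is now spread over the 1 remaining unopened locker.
P(win by switching) = (3/4) · (1/1) = 3/4.

3/4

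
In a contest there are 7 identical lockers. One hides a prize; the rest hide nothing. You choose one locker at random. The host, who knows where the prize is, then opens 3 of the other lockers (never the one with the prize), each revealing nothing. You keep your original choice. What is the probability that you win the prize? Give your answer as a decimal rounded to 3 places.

The host can always open 3 empty lockers regardless of your choice, so the reveals give no information about your original locker.
P(win by staying) = 1/7 ≈ 0.143.

0.143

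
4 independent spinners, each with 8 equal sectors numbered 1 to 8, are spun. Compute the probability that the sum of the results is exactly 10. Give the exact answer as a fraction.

21/1024

There are 8^4 = 4096 equally likely outcomes.
The number of ordered 4-tuples from {1,…,8} summing to 10 is 84.
P(sum = 10) = 84/4096 = 21/1024.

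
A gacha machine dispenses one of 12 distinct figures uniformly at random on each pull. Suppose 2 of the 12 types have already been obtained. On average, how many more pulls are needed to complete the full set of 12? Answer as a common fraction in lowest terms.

Starting from 2 distinct types, each trial gives a new one with probability (12−i)/12 when i types are held, so the wait for the next new type is 12/(12−i).
E = 12/10 + 12/9 + 12/8 + 12/7 + 12/6 + 12/5 + 12/4 + 12/3 + 12/2 + 12/1 = 7381/210.

7381/210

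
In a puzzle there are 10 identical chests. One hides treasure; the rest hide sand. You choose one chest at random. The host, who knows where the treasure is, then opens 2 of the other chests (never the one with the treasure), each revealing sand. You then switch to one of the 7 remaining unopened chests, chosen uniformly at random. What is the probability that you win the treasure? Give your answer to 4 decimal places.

Your original chest holds the treasure with probability 1/10, so the other 9 collectively hold it with probability 9/10.
The host can always find 2 empty chests to open, so the reveals don't change that 9/10; it is now spread over the 7 remaining unopened chests.
P(win by switching) = (9/10) · (1/7) = 9/70 ≈ 0.1286.

0.1286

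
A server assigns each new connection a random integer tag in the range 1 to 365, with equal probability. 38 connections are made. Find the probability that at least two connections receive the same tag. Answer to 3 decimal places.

It's easier to compute the probability that all 38 are distinct.
P(all distinct) = 365/365 · 364/365 · ··· · 328/365 ≈ 0.136.
So the probability of at least one match is 1 − 0.136 = 0.864.

0.864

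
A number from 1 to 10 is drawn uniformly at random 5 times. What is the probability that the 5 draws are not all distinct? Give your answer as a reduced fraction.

436/625

P(all 5 different) = 10/10 · 9/10 · ··· · 6/10 = 189/625.
P(at least two equal) = 1 − 189/625 = 436/625.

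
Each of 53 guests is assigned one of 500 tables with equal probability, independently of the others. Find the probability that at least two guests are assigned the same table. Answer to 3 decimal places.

0.943

It's easier to compute the probability that all 53 are distinct.
P(all distinct) = 500/500 · 499/500 · ··· · 448/500 ≈ 0.057.
So the probability of at least one match is 1 − 0.057 = 0.943.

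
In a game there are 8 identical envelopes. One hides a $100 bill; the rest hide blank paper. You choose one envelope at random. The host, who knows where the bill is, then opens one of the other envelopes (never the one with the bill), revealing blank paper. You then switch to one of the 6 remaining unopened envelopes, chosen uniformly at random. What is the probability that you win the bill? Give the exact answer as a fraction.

Your original envelope holds the bill with probability 1/8, so the other 7 collectively hold it with probability 7/8.
The host can always find an empty envelope to open, so this doesn't change that 7/8; it is now spread over the 6 remaining unopened envelopes.
P(win by switching) = (7/8) · (1/6) = 7/48.

7/48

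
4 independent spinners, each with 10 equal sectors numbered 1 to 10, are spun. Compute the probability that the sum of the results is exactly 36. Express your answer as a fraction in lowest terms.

7/2000

There are 10^4 = 10000 equally likely outcomes.
The number of ordered 4-tuples from {1,…,10} summing to 36 is 35.
P(sum = 36) = 35/10000 = 7/2000.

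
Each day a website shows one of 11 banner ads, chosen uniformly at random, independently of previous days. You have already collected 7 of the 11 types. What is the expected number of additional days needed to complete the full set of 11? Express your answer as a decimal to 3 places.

Starting from 7 distinct types, each trial gives a new one with probability (11−i)/11 when i types are held, so the wait for the next new type is 11/(11−i).
E = 11/4 + 11/3 + 11/2 + 11/1 = 275/12 ≈ 22.917.

22.917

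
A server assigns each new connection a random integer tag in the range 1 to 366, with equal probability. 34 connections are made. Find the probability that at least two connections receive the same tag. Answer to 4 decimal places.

0.7944

It's easier to compute the probability that all 34 are distinct.
P(all distinct) = 366/366 · 365/366 · ··· · 333/366 ≈ 0.2056.
So the probability of at least one match is 1 − 0.2056 = 0.7944.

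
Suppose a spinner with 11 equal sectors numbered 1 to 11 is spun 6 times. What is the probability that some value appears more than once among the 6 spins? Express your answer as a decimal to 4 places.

P(all 6 different) = 11/11 · 10/11 · ··· · 6/11 ≈ 0.1878.
P(at least two equal) = 1 − 0.1878 = 0.8122.

0.8122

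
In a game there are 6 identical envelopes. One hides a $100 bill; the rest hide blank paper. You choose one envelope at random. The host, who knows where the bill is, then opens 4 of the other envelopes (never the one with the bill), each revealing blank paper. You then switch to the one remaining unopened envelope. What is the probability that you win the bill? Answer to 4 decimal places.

Your original envelope holds the bill with probability 1/6, so the other 5 collectively hold it with probability 5/6.
The host can always find 4 empty envelopes to open, so the reveals don't change that 5/6; it is now spread over the 1 remaining unopened envelope.
P(win by switching) = (5/6) · (1/1) = 5/6 ≈ 0.8333.

0.8333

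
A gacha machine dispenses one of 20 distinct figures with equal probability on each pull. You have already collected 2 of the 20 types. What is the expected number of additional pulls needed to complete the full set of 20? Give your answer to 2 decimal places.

69.90

Starting from 2 distinct types, each trial gives a new one with probability (20−i)/20 when i types are held, so the wait for the next new type is 20/(20−i).
E = 20/18 + 20/17 + 20/16 + 20/15 + 20/14 + 20/13 + 20/12 + 20/11 + 20/10 + 20/9 + 20/8 + 20/7 + 20/6 + 20/5 + 20/4 + 20/3 + 20/2 + 20/1 = 14274301/204204 ≈ 69.90.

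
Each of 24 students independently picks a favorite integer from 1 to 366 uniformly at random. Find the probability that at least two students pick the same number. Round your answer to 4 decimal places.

It's easier to compute the probability that all 24 are distinct.
P(all distinct) = 366/366 · 365/366 · ··· · 343/366 ≈ 0.4627.
So the probability of at least one match is 1 − 0.4627 = 0.5373.

0.5373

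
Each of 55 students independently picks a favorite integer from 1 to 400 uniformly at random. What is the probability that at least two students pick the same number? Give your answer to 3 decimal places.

It's easier to compute the probability that all 55 are distinct.
P(all distinct) = 400/400 · 399/400 · ··· · 346/400 ≈ 0.020.
So the probability of at least one match is 1 − 0.020 = 0.980.

0.980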